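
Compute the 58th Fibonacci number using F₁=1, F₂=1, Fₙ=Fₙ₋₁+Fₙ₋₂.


Fibonacci sequence: 1, 1, 2, 3, 5, 8, 13, 21, 34, 55, 89, ...
F(58) = 591286729879

F(58) = 591286729879


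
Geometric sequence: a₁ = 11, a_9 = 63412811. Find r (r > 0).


r^(n-1) = aₙ/a₁
r^8 = 63412811/11 = 5764801
r = 5764801^(1/8)
= ±7; taking r > 0 gives r = 7

r = 7


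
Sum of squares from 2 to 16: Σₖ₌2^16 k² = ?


Σₖ₌2^16 k² = Σₖ₌₁^16 k² − Σₖ₌₁^1 k²
= 16·17·33/6 − 1·2·3/6
= 1496 − 1 = 1495

Σk² = 1495


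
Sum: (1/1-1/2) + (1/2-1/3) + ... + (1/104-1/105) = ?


Telescoping: adjacent terms cancel.
= 1/1 - 1/105
= 1 - 1/105 = 104/105

Sum = 104/105


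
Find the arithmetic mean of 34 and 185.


AM = (34 + 185)/2 = 219/2 = 109.5

AM = 109.5


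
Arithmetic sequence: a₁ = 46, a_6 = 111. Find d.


d = (aₙ - a₁)/(n-1)
= (111 - 46)/(6-1)
= 65/5 = 13

d = 13


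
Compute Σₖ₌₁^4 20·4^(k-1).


Sₙ = 20×(4^4 - 1)/(4 - 1)
= 20×(256 - 1)/3
= 20×255/3
= 1700

S_4 = 1700


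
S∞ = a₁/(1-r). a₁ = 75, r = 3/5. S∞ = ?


S∞ = a₁/(1-r) = 75/(1 - 3/5)
= 75/(2/5)
= 375/2

S∞ = 375/2


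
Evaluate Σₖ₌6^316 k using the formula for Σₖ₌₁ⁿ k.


Σₖ₌6^316 k = Σₖ₌₁^316 k − Σₖ₌₁^5 k
= 316·317/2 − 5·6/2
= 50086 − 15 = 50071

Σk = 50071


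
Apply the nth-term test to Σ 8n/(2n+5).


lim(n→∞) 8n/(2n+5) = 8/2 = 4  (divide numerator and denominator by n)
lim aₙ = 4 ≠ 0 → series DIVERGES

Diverges (lim aₙ = 4 ≠ 0)


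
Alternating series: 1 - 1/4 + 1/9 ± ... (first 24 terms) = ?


S = 1 - 1/4 + 1/9 - 1/16 + 1/25 - 1/36 + 1/49 - 1/64 ± ...
= 0.8216
(Full series converges to +π²/12 ≈ +0.8225)

S_24 = 0.8216


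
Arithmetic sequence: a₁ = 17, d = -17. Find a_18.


aₙ = a₁ + (n-1)d
= 17 + (18-1)×-17
= 17 - 289
= -272

a_18 = -272


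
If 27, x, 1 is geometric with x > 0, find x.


GM = √(27×1) = √27 = 5.1962

GM = 5.1962


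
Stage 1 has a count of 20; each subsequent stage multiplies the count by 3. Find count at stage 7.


aₙ = a₁·r^(n-1)
= 20×3^6
= 20×729
= 14580

a_7 = 14580


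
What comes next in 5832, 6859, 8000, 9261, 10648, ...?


Pattern: perfect cubes: n³
Terms: 5832, 6859, 8000, 9261, 10648
Next term = 12167

Next term = 12167


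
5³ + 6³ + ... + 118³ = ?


Σₖ₌5^118 k³ = [118·119/2]² − [4·5/2]²
= 49294441 − 100 = 49294341

Σk³ = 49294341


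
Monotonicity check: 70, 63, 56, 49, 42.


Differences: -7, -7, -7, -7
All differences < 0 → strictly DECREASING

Monotonically decreasing


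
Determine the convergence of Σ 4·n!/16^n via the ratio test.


aₙ = 4·n!/16^n
a_{n+1}/aₙ = (n+1)!/16^(n+1) × 16^n/n!  (constant 4 cancels)
= (n+1)/16
L = lim(n→∞) (n+1)/16 = ∞
L > 1 → series DIVERGES

Diverges (ratio test: L = ∞ > 1)


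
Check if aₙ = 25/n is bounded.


a₁ = 25, a₂ = 25/2, a₃ = 25/3, ...
0 < aₙ ≤ 25 for all n ≥ 1
Lower bound: 0, Upper bound: 25
The sequence IS bounded

Bounded (0 < aₙ ≤ 25)


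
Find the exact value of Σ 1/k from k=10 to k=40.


Σₖ₌10^40 1/k = 1/10 + 1/11 + 1/12 + ... + 1/40
= 100584139194439/69388720221600
≈ 1.4496

Sum = 100584139194439/69388720221600 ≈ 1.4496


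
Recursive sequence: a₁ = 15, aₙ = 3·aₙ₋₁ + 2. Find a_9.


Computing step by step:
a_1 = 15
a_2 = 47
a_3 = 143
a_4 = 431
a_5 = 1295
a_6 = 3887
a_7 = 11663
a_8 = 34991
a_9 = 104975


a_9 = 104975


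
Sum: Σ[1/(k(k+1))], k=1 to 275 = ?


1/(k(k+1)) = 1/k - 1/(k+1) (partial fractions)
Telescoping: Σ = 1 - 1/276 = 275/276

Sum = 275/276


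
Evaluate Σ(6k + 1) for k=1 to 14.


Σ(6k+1) = 6·Σk + 1·n
= 6·105 + 1·14
= 630 + 14 = 644

Σ = 644


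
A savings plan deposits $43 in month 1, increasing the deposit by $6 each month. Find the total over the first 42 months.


aₙ = 43 + (42-1)×6 = 289
Sₙ = n(a₁+aₙ)/2 = 42×(43+289)/2
= 42×332/2 = 6972

S_42 = 6972


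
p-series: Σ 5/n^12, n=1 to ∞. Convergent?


p-series test: Σ c/n^p converges if p > 1, diverges if p ≤ 1 (constant c > 0 doesn't affect convergence).
p = 12
12 > 1 → CONVERGES

Converges (p = 12 > 1)


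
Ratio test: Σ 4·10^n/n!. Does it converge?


aₙ = 4·10^n/n!
a_{n+1}/aₙ = 10^(n+1)/(n+1)! × n!/10^n  (constant 4 cancels)
= 10/(n+1)
L = lim(n→∞) 10/(n+1) = 0
L < 1 → series CONVERGES

Converges (ratio test: L = 0 < 1)


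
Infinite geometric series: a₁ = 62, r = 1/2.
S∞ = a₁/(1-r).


S∞ = a₁/(1-r) = 62/(1 - 1/2)
= 62/(1/2)
= 124

S∞ = 124


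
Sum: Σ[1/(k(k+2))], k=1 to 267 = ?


1/(k(k+2)) = (1/2)·(1/k - 1/(k+2)) (partial fractions)
Telescoping: Σ = (1/2)·(1 + 1/2 - 1/268 - 1/269) = 107601/144184

Sum = 107601/144184


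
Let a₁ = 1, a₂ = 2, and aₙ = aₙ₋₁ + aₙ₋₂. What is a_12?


Computing iteratively: 1, 2, 3, 5, 8, 13, 21, 34, 55, 89, 144, 233
a_12 = 233

a_12 = 233


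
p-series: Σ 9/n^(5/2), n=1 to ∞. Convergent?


p-series test: Σ c/n^p converges if p > 1, diverges if p ≤ 1 (constant c > 0 doesn't affect convergence).
p = 5/2
5/2 > 1 → CONVERGES

Converges (p = 5/2 > 1)


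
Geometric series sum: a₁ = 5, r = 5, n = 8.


Sₙ = 5×(5^8 - 1)/(5 - 1)
= 5×(390625 - 1)/4
= 5×390624/4
= 488280

S_8 = 488280


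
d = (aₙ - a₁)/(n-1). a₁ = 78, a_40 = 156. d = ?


d = (aₙ - a₁)/(n-1)
= (156 - 78)/(40-1)
= 78/39 = 2

d = 2


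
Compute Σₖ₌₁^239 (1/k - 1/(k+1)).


Telescoping: adjacent terms cancel.
= 1/1 - 1/240
= 1 - 1/240 = 239/240

Sum = 239/240


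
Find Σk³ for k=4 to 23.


Σₖ₌4^23 k³ = [23·24/2]² − [3·4/2]²
= 76176 − 36 = 76140

Σk³ = 76140


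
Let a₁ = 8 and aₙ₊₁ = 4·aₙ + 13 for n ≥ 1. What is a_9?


Computing step by step:
a_1 = 8
a_2 = 45
a_3 = 193
a_4 = 785
a_5 = 3153
a_6 = 12625
a_7 = 50513
a_8 = 202065
a_9 = 808273


a_9 = 808273


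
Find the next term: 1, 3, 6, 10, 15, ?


Pattern: triangular numbers: n(n+1)/2
Terms: 1, 3, 6, 10, 15
Next term = 21

Next term = 21


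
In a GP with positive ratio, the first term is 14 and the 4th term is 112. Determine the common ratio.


r^(n-1) = aₙ/a₁
r^3 = 112/14 = 8
r = 8^(1/3)
= 2

r = 2


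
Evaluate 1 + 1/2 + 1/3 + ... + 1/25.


H_25 = 1/1 + 1/2 + 1/3 + ... + 1/25
= 34052522467/8923714800
≈ 3.816

H_25 = 34052522467/8923714800 ≈ 3.816


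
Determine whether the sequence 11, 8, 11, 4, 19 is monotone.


Differences: -3, 3, -7, 15
Difference at position 2 is +3 (> 0) but position 1 is -3 (< 0) — sequence both rises and falls
→ NOT monotonic

Not monotonic


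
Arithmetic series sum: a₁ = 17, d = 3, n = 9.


aₙ = 17 + (9-1)×3 = 41
Sₙ = n(a₁+aₙ)/2 = 9×(17+41)/2
= 9×58/2 = 261

S_9 = 261


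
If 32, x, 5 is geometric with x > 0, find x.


GM = √(32×5) = √160 = 12.6491

GM = 12.6491


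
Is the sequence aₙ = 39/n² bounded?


a₁ = 39, a₂ = 39/4, a₃ = 39/9, ...
0 < aₙ ≤ 39 for all n ≥ 1
The sequence IS bounded

Bounded (0 < aₙ ≤ 39)


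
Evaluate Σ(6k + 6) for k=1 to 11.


Σ(6k+6) = 6·Σk + 6·n
= 6·66 + 6·11
= 396 + 66 = 462

Σ = 462


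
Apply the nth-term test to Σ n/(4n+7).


lim(n→∞) n/(4n+7) = 1/4 = 1/4  (divide numerator and denominator by n)
lim aₙ = 1/4 ≠ 0 → series DIVERGES

Diverges (lim aₙ = 1/4 ≠ 0)


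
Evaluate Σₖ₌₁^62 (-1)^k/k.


S = -1 + 1/2 - 1/3 + 1/4 - 1/5 + 1/6 - 1/7 + 1/8 ± ...
= -0.6851
(Full series converges to -ln(2) ≈ -0.6931)

S_62 = -0.6851


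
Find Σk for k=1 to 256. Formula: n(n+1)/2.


n(n+1)/2 = 256×257/2 = 65792/2 = 32896

Σk = 32896


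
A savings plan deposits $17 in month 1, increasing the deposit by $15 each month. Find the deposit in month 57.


aₙ = a₁ + (n-1)d
= 17 + (57-1)×15
= 17 + 840
= 857

a_57 = 857


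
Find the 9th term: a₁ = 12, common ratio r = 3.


aₙ = a₁·r^(n-1)
= 12×3^8
= 12×6561
= 78732

a_9 = 78732


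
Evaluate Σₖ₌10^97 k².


Σₖ₌10^97 k² = Σₖ₌₁^97 k² − Σₖ₌₁^9 k²
= 97·98·195/6 − 9·10·19/6
= 308945 − 285 = 308660

Σk² = 308660


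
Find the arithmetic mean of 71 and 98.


AM = (71 + 98)/2 = 169/2 = 84.5

AM = 84.5


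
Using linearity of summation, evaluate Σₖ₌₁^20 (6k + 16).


Σ(6k+16) = 6·Σk + 16·n
= 6·210 + 16·20
= 1260 + 320 = 1580

Σ = 1580


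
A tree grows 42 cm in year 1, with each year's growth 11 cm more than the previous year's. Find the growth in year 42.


aₙ = a₁ + (n-1)d
= 42 + (42-1)×11
= 42 + 451
= 493

a_42 = 493


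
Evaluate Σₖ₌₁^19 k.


n(n+1)/2 = 19×20/2 = 380/2 = 190

Σk = 190


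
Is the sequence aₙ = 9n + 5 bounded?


aₙ = 9n + 5 → as n→∞, aₙ→∞
No finite upper bound exists
The sequence is UNBOUNDED

Unbounded (aₙ → ∞ as n → ∞)


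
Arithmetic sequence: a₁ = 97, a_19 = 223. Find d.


d = (aₙ - a₁)/(n-1)
= (223 - 97)/(19-1)
= 126/18 = 7

d = 7


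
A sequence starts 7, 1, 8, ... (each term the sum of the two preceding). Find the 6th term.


Computing iteratively: 7, 1, 8, 9, 17, 26
a_6 = 26

a_6 = 26


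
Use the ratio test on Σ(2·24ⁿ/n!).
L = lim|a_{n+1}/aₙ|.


aₙ = 2·24^n/n!
a_{n+1}/aₙ = 24^(n+1)/(n+1)! × n!/24^n  (constant 2 cancels)
= 24/(n+1)
L = lim(n→∞) 24/(n+1) = 0
L < 1 → series CONVERGES

Converges (ratio test: L = 0 < 1)


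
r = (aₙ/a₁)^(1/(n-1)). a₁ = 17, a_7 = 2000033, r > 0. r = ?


r^(n-1) = aₙ/a₁
r^6 = 2000033/17 = 117649
r = 117649^(1/6)
= ±7; taking r > 0 gives r = 7

r = 7


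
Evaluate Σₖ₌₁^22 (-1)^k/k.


S = -1 + 1/2 - 1/3 + 1/4 - 1/5 + 1/6 - 1/7 + 1/8 ± ...
= -0.6709
(Full series converges to -ln(2) ≈ -0.6931)

S_22 = -0.6709


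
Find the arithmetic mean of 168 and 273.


AM = (168 + 273)/2 = 441/2 = 220.5

AM = 220.5


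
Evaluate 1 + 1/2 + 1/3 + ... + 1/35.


H_35 = 1/1 + 1/2 + 1/3 + ... + 1/35
= 54437269998109/13127595717600
≈ 4.1468

H_35 = 54437269998109/13127595717600 ≈ 4.1468


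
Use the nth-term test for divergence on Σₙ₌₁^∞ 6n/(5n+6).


lim(n→∞) 6n/(5n+6) = 6/5 = 6/5  (divide numerator and denominator by n)
lim aₙ = 6/5 ≠ 0 → series DIVERGES

Diverges (lim aₙ = 6/5 ≠ 0)


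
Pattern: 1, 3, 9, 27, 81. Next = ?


Pattern: geometric (r=3)
Terms: 1, 3, 9, 27, 81
Next term = 243

Next term = 243


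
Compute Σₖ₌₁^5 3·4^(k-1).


Sₙ = 3×(4^5 - 1)/(4 - 1)
= 3×(1024 - 1)/3
= 3×1023/3
= 1023

S_5 = 1023


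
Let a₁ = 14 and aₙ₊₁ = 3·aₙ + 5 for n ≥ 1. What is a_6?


Computing step by step:
a_1 = 14
a_2 = 47
a_3 = 146
a_4 = 443
a_5 = 1334
a_6 = 4007


a_6 = 4007


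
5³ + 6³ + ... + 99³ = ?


Σₖ₌5^99 k³ = [99·100/2]² − [4·5/2]²
= 24502500 − 100 = 24502400

Σk³ = 24502400


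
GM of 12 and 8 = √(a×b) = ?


GM = √(12×8) = √96 = 9.798

GM = 9.798


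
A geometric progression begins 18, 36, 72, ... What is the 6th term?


aₙ = a₁·r^(n-1)
= 18×2^5
= 18×32
= 576

a_6 = 576


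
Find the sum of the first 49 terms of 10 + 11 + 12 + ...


aₙ = 10 + (49-1)×1 = 58
Sₙ = n(a₁+aₙ)/2 = 49×(10+58)/2
= 49×68/2 = 1666

S_49 = 1666


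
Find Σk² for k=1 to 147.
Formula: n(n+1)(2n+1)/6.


n = 147
n(n+1)(2n+1)/6 = 147×148×295/6
= 6418020/6 = 1069670

Σk² = 1069670


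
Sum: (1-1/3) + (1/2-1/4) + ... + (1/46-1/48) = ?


Telescoping with gap 2: two head and two tail terms survive.
= (1 + 1/2) - (1/47 + 1/48)
= 3/2 - 1/47 - 1/48 = 3289/2256

Sum = 3289/2256


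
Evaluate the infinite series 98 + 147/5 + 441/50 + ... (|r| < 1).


S∞ = a₁/(1-r) = 98/(1 - 3/10)
= 98/(7/10)
= 140

S∞ = 140


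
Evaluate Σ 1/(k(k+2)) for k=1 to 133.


1/(k(k+2)) = (1/2)·(1/k - 1/(k+2)) (partial fractions)
Telescoping: Σ = (1/2)·(1 + 1/2 - 1/134 - 1/135) = 13433/18090

Sum = 13433/18090


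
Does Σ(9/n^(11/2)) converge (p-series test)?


p-series test: Σ c/n^p converges if p > 1, diverges if p ≤ 1 (constant c > 0 doesn't affect convergence).
p = 11/2
11/2 > 1 → CONVERGES

Converges (p = 11/2 > 1)


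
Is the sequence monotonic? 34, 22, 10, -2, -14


Differences: -12, -12, -12, -12
All differences < 0 → strictly DECREASING

Monotonically decreasing


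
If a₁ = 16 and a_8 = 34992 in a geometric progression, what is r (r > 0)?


r^(n-1) = aₙ/a₁
r^7 = 34992/16 = 2187
r = 2187^(1/7)
= 3

r = 3


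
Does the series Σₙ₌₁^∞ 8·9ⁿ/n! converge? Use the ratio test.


aₙ = 8·9^n/n!
a_{n+1}/aₙ = 9^(n+1)/(n+1)! × n!/9^n  (constant 8 cancels)
= 9/(n+1)
L = lim(n→∞) 9/(n+1) = 0
L < 1 → series CONVERGES

Converges (ratio test: L = 0 < 1)


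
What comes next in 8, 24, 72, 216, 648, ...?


Pattern: geometric (r=3)
Terms: 8, 24, 72, 216, 648
Next term = 1944

Next term = 1944


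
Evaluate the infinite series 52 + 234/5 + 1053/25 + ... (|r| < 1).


S∞ = a₁/(1-r) = 52/(1 - 9/10)
= 52/(1/10)
= 520

S∞ = 520


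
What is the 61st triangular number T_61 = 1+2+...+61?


n(n+1)/2 = 61×62/2 = 3782/2 = 1891

Σk = 1891


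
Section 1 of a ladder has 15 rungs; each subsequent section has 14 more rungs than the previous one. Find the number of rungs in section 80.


aₙ = a₁ + (n-1)d
= 15 + (80-1)×14
= 15 + 1106
= 1121

a_80 = 1121


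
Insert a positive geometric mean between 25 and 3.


GM = √(25×3) = √75 = 8.6603

GM = 8.6603


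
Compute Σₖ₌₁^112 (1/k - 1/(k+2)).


Telescoping with gap 2: two head and two tail terms survive.
= (1 + 1/2) - (1/113 + 1/114)
= 3/2 - 1/113 - 1/114 = 9548/6441

Sum = 9548/6441


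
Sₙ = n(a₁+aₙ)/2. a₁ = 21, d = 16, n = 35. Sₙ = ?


aₙ = 21 + (35-1)×16 = 565
Sₙ = n(a₁+aₙ)/2 = 35×(21+565)/2
= 35×586/2 = 10255

S_35 = 10255


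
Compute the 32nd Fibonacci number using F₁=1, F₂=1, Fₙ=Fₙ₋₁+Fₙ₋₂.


Fibonacci sequence: 1, 1, 2, 3, 5, 8, 13, 21, 34, 55, 89, ...
F(32) = 2178309

F(32) = 2178309


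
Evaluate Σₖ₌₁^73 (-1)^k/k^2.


S = -1 + 1/4 - 1/9 + 1/16 - 1/25 + 1/36 - 1/49 + 1/64 ± ...
= -0.8226
(Full series converges to -π²/12 ≈ -0.8225)

S_73 = -0.8226


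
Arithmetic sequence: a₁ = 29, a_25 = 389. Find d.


d = (aₙ - a₁)/(n-1)
= (389 - 29)/(25-1)
= 360/24 = 15

d = 15


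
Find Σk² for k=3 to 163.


Σₖ₌3^163 k² = Σₖ₌₁^163 k² − Σₖ₌₁^2 k²
= 163·164·327/6 − 2·3·5/6
= 1456894 − 5 = 1456889

Σk² = 1456889


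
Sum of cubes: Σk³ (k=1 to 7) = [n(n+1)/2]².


n(n+1)/2 = 7×8/2 = 28
Σk³ = 28² = 784

Σk³ = 784


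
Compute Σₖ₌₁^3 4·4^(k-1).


Sₙ = 4×(4^3 - 1)/(4 - 1)
= 4×(64 - 1)/3
= 4×63/3
= 84

S_3 = 84


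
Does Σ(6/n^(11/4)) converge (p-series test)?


p-series test: Σ c/n^p converges if p > 1, diverges if p ≤ 1 (constant c > 0 doesn't affect convergence).
p = 11/4
11/4 > 1 → CONVERGES

Converges (p = 11/4 > 1)


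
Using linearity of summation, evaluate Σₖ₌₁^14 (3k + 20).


Σ(3k+20) = 3·Σk + 20·n
= 3·105 + 20·14
= 315 + 280 = 595

Σ = 595


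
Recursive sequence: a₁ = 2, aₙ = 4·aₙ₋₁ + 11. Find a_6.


Computing step by step:
a_1 = 2
a_2 = 19
a_3 = 87
a_4 = 359
a_5 = 1447
a_6 = 5799


a_6 = 5799


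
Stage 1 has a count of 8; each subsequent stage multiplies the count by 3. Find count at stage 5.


aₙ = a₁·r^(n-1)
= 8×3^4
= 8×81
= 648

a_5 = 648


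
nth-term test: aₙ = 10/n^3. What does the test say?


lim(n→∞) 10/n^3 = 0
lim aₙ = 0 → nth-term test is INCONCLUSIVE
(Need other tests; this is actually a convergent p-series with p=3 > 1)

Inconclusive (lim aₙ = 0; need another test)


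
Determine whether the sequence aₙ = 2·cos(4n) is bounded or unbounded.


For all n, -1 ≤ cos(4n) ≤ 1, so -2 ≤ 2·cos(4n) ≤ 2
Lower bound: -2, Upper bound: 2
The sequence IS bounded

Bounded (-2 ≤ aₙ ≤ 2)


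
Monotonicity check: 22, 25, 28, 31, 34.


Differences: 3, 3, 3, 3
All differences > 0 → strictly INCREASING

Monotonically increasing


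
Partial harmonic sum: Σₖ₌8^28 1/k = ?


Σₖ₌8^28 1/k = 1/8 + 1/9 + 1/10 + ... + 1/28
= 107163329963/80313433200
≈ 1.3343

Sum = 107163329963/80313433200 ≈ 1.3343


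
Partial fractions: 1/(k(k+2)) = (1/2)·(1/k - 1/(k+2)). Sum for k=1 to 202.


1/(k(k+2)) = (1/2)·(1/k - 1/(k+2)) (partial fractions)
Telescoping: Σ = (1/2)·(1 + 1/2 - 1/203 - 1/204) = 61711/82824

Sum = 61711/82824


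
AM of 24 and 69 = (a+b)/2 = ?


AM = (24 + 69)/2 = 93/2 = 46.5

AM = 46.5


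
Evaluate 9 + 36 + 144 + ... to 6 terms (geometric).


Sₙ = 9×(4^6 - 1)/(4 - 1)
= 9×(4096 - 1)/3
= 9×4095/3
= 12285

S_6 = 12285


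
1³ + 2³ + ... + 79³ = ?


n(n+1)/2 = 79×80/2 = 3160
Σk³ = 3160² = 9985600

Σk³ = 9985600


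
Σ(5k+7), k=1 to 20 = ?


Σ(5k+7) = 5·Σk + 7·n
= 5·210 + 7·20
= 1050 + 140 = 1190

Σ = 1190


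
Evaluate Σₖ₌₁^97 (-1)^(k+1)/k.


S = 1 - 1/2 + 1/3 - 1/4 + 1/5 - 1/6 + 1/7 - 1/8 ± ...
= 0.6983
(Full series converges to +ln(2) ≈ +0.6931)

S_97 = 0.6983


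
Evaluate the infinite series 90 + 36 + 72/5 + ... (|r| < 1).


S∞ = a₁/(1-r) = 90/(1 - 2/5)
= 90/(3/5)
= 150

S∞ = 150


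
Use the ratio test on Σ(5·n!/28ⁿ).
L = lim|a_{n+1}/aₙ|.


aₙ = 5·n!/28^n
a_{n+1}/aₙ = (n+1)!/28^(n+1) × 28^n/n!  (constant 5 cancels)
= (n+1)/28
L = lim(n→∞) (n+1)/28 = ∞
L > 1 → series DIVERGES

Diverges (ratio test: L = ∞ > 1)


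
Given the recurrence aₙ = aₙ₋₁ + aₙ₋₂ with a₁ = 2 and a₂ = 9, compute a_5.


Computing iteratively: 2, 9, 11, 20, 31
a_5 = 31

a_5 = 31


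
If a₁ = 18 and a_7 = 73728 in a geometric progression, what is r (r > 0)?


r^(n-1) = aₙ/a₁
r^6 = 73728/18 = 4096
r = 4096^(1/6)
= ±4; taking r > 0 gives r = 4

r = 4


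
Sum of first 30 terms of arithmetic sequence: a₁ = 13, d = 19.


aₙ = 13 + (30-1)×19 = 564
Sₙ = n(a₁+aₙ)/2 = 30×(13+564)/2
= 30×577/2 = 8655

S_30 = 8655


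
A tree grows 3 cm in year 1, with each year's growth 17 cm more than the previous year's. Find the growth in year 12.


aₙ = a₁ + (n-1)d
= 3 + (12-1)×17
= 3 + 187
= 190

a_12 = 190


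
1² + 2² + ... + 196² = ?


n = 196
n(n+1)(2n+1)/6 = 196×197×393/6
= 15174516/6 = 2529086

Σk² = 2529086


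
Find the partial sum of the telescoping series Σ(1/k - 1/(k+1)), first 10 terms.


Telescoping: adjacent terms cancel.
= 1/1 - 1/11
= 1 - 1/11 = 10/11

Sum = 10/11


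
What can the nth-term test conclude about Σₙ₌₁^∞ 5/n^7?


lim(n→∞) 5/n^7 = 0
lim aₙ = 0 → nth-term test is INCONCLUSIVE
(Need other tests; this is actually a convergent p-series with p=7 > 1)

Inconclusive (lim aₙ = 0; need another test)


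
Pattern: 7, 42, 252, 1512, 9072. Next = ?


Pattern: geometric (r=6)
Terms: 7, 42, 252, 1512, 9072
Next term = 54432

Next term = 54432


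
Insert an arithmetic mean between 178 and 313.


AM = (178 + 313)/2 = 491/2 = 245.5

AM = 245.5


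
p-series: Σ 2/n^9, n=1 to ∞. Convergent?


p-series test: Σ c/n^p converges if p > 1, diverges if p ≤ 1 (constant c > 0 doesn't affect convergence).
p = 9
9 > 1 → CONVERGES

Converges (p = 9 > 1)


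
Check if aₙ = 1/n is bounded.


a₁ = 1, a₂ = 1/2, a₃ = 1/3, ...
0 < aₙ ≤ 1 for all n ≥ 1
Lower bound: 0, Upper bound: 1
The sequence IS bounded

Bounded (0 < aₙ ≤ 1)


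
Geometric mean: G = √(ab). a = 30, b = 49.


GM = √(30×49) = √1470 = 38.3406

GM = 38.3406


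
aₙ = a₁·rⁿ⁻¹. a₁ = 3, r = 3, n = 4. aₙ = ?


aₙ = a₁·r^(n-1)
= 3×3^3
= 3×27
= 81

a_4 = 81


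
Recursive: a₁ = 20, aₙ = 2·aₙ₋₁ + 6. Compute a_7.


Computing step by step:
a_1 = 20
a_2 = 46
a_3 = 98
a_4 = 202
a_5 = 410
a_6 = 826
a_7 = 1658


a_7 = 1658


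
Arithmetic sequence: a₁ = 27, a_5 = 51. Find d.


d = (aₙ - a₁)/(n-1)
= (51 - 27)/(5-1)
= 24/4 = 6

d = 6


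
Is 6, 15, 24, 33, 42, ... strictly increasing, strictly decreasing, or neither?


Differences: 9, 9, 9, 9
All differences > 0 → strictly INCREASING

Monotonically increasing


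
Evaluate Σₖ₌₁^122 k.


n(n+1)/2 = 122×123/2 = 15006/2 = 7503

Σk = 7503


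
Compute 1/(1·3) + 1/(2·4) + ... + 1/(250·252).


1/(k(k+2)) = (1/2)·(1/k - 1/(k+2)) (partial fractions)
Telescoping: Σ = (1/2)·(1 + 1/2 - 1/251 - 1/252) = 94375/126504

Sum = 94375/126504


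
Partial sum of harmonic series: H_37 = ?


H_37 = 1/1 + 1/2 + 1/3 + ... + 1/37
= 2040798836801833/485721041551200
≈ 4.2016

H_37 = 2040798836801833/485721041551200 ≈ 4.2016


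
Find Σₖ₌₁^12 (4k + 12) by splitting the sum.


Σ(4k+12) = 4·Σk + 12·n
= 4·78 + 12·12
= 312 + 144 = 456

Σ = 456


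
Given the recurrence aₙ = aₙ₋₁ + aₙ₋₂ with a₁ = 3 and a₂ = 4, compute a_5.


Computing iteratively: 3, 4, 7, 11, 18
a_5 = 18

a_5 = 18


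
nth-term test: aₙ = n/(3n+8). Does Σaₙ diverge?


lim(n→∞) n/(3n+8) = 1/3 = 1/3  (divide numerator and denominator by n)
lim aₙ = 1/3 ≠ 0 → series DIVERGES

Diverges (lim aₙ = 1/3 ≠ 0)


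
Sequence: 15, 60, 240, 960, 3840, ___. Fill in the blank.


Pattern: geometric (r=4)
Terms: 15, 60, 240, 960, 3840
Next term = 15360

Next term = 15360


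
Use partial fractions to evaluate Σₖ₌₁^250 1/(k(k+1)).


1/(k(k+1)) = 1/k - 1/(k+1) (partial fractions)
Telescoping: Σ = 1 - 1/251 = 250/251

Sum = 250/251


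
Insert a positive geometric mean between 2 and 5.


GM = √(2×5) = √10 = 3.1623

GM = 3.1623


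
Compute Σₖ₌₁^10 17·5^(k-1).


Sₙ = 17×(5^10 - 1)/(5 - 1)
= 17×(9765625 - 1)/4
= 17×9765624/4
= 41503902

S_10 = 41503902


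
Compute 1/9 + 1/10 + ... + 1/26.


Σₖ₌9^26 1/k = 1/9 + 1/10 + 1/11 + ... + 1/26
= 10142360257/8923714800
≈ 1.1366

Sum = 10142360257/8923714800 ≈ 1.1366


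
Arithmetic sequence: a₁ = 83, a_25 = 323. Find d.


d = (aₙ - a₁)/(n-1)
= (323 - 83)/(25-1)
= 240/24 = 10

d = 10


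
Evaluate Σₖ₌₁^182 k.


n(n+1)/2 = 182×183/2 = 33306/2 = 16653

Σk = 16653


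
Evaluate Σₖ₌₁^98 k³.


n(n+1)/2 = 98×99/2 = 4851
Σk³ = 4851² = 23532201

Σk³ = 23532201


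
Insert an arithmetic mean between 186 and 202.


AM = (186 + 202)/2 = 388/2 = 194

AM = 194


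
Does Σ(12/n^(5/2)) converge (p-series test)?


p-series test: Σ c/n^p converges if p > 1, diverges if p ≤ 1 (constant c > 0 doesn't affect convergence).
p = 5/2
5/2 > 1 → CONVERGES

Converges (p = 5/2 > 1)


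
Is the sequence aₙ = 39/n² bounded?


a₁ = 39, a₂ = 39/4, a₃ = 39/9, ...
0 < aₙ ≤ 39 for all n ≥ 1
The sequence IS bounded

Bounded (0 < aₙ ≤ 39)


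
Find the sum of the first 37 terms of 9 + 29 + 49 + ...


aₙ = 9 + (37-1)×20 = 729
Sₙ = n(a₁+aₙ)/2 = 37×(9+729)/2
= 37×738/2 = 13653

S_37 = 13653


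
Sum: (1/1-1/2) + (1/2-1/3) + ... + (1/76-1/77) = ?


Telescoping: adjacent terms cancel.
= 1/1 - 1/77
= 1 - 1/77 = 76/77

Sum = 76/77


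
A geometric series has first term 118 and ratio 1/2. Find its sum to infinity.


S∞ = a₁/(1-r) = 118/(1 - 1/2)
= 118/(1/2)
= 236

S∞ = 236


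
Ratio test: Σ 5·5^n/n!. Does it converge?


aₙ = 5·5^n/n!
a_{n+1}/aₙ = 5^(n+1)/(n+1)! × n!/5^n  (constant 5 cancels)
= 5/(n+1)
L = lim(n→∞) 5/(n+1) = 0
L < 1 → series CONVERGES

Converges (ratio test: L = 0 < 1)


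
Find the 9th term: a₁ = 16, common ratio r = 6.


aₙ = a₁·r^(n-1)
= 16×6^8
= 16×1679616
= 26873856

a_9 = 26873856


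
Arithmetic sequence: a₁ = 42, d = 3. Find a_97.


aₙ = a₁ + (n-1)d
= 42 + (97-1)×3
= 42 + 288
= 330

a_97 = 330


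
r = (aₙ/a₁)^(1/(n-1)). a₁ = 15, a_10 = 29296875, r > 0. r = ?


r^(n-1) = aₙ/a₁
r^9 = 29296875/15 = 1953125
r = 1953125^(1/9)
= 5

r = 5


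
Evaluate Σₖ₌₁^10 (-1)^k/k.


S = -1 + 1/2 - 1/3 + 1/4 - 1/5 + 1/6 - 1/7 + 1/8 ± ...
= -0.6456
(Full series converges to -ln(2) ≈ -0.6931)

S_10 = -0.6456


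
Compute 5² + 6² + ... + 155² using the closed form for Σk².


Σₖ₌5^155 k² = Σₖ₌₁^155 k² − Σₖ₌₁^4 k²
= 155·156·311/6 − 4·5·9/6
= 1253330 − 30 = 1253300

Σk² = 1253300


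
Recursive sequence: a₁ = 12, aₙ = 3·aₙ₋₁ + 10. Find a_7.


Computing step by step:
a_1 = 12
a_2 = 46
a_3 = 148
a_4 = 454
a_5 = 1372
a_6 = 4126
a_7 = 12388


a_7 = 12388


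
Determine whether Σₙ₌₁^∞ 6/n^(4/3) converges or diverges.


p-series test: Σ c/n^p converges if p > 1, diverges if p ≤ 1 (constant c > 0 doesn't affect convergence).
p = 4/3
4/3 > 1 → CONVERGES

Converges (p = 4/3 > 1)


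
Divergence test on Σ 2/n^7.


lim(n→∞) 2/n^7 = 0
lim aₙ = 0 → nth-term test is INCONCLUSIVE
(Need other tests; this is actually a convergent p-series with p=7 > 1)

Inconclusive (lim aₙ = 0; need another test)


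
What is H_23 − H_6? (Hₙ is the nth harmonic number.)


Σₖ₌7^23 1/k = 1/7 + 1/8 + 1/9 + ... + 1/23
= 764043411/594914320
≈ 1.2843

Sum = 764043411/594914320 ≈ 1.2843


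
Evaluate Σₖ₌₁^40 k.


n(n+1)/2 = 40×41/2 = 1640/2 = 820

Σk = 820


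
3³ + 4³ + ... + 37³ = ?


Σₖ₌3^37 k³ = [37·38/2]² − [2·3/2]²
= 494209 − 9 = 494200

Σk³ = 494200


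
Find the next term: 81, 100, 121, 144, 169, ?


Pattern: perfect squares: n²
Terms: 81, 100, 121, 144, 169
Next term = 196

Next term = 196


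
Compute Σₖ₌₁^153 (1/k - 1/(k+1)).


Telescoping: adjacent terms cancel.
= 1/1 - 1/154
= 1 - 1/154 = 153/154

Sum = 153/154


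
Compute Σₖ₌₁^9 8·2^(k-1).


Sₙ = 8×(2^9 - 1)/(2 - 1)
= 8×(512 - 1)/1
= 8×511/1
= 4088

S_9 = 4088


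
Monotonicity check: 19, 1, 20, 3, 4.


Differences: -18, 19, -17, 1
Difference at position 2 is +19 (> 0) but position 1 is -18 (< 0) — sequence both rises and falls
→ NOT monotonic

Not monotonic


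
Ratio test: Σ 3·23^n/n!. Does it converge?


aₙ = 3·23^n/n!
a_{n+1}/aₙ = 23^(n+1)/(n+1)! × n!/23^n  (constant 3 cancels)
= 23/(n+1)
L = lim(n→∞) 23/(n+1) = 0
L < 1 → series CONVERGES

Converges (ratio test: L = 0 < 1)


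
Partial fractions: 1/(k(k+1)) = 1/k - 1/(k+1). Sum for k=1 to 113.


1/(k(k+1)) = 1/k - 1/(k+1) (partial fractions)
Telescoping: Σ = 1 - 1/114 = 113/114

Sum = 113/114


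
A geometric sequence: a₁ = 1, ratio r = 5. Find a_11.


aₙ = a₁·r^(n-1)
= 1×5^10
= 1×9765625
= 9765625

a_11 = 9765625


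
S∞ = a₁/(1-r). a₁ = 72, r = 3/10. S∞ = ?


S∞ = a₁/(1-r) = 72/(1 - 3/10)
= 72/(7/10)
= 720/7

S∞ = 720/7


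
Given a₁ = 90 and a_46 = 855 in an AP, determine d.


d = (aₙ - a₁)/(n-1)
= (855 - 90)/(46-1)
= 765/45 = 17

d = 17


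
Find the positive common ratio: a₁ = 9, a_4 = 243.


r^(n-1) = aₙ/a₁
r^3 = 243/9 = 27
r = 27^(1/3)
= 3

r = 3


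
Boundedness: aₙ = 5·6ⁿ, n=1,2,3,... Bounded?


aₙ = 5·6ⁿ → as n→∞, aₙ→∞ (since base 6 > 1)
No finite upper bound exists
The sequence is UNBOUNDED

Unbounded (aₙ → ∞ as n → ∞)


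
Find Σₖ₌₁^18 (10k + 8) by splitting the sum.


Σ(10k+8) = 10·Σk + 8·n
= 10·171 + 8·18
= 1710 + 144 = 1854

Σ = 1854


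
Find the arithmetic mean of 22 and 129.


AM = (22 + 129)/2 = 151/2 = 75.5

AM = 75.5


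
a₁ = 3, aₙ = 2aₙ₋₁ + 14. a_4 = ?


Computing step by step:
a_1 = 3
a_2 = 20
a_3 = 54
a_4 = 122


a_4 = 122


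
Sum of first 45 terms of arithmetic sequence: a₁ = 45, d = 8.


aₙ = 45 + (45-1)×8 = 397
Sₙ = n(a₁+aₙ)/2 = 45×(45+397)/2
= 45×442/2 = 9945

S_45 = 9945


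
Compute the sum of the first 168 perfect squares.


n = 168
n(n+1)(2n+1)/6 = 168×169×337/6
= 9568104/6 = 1594684

Σk² = 1594684


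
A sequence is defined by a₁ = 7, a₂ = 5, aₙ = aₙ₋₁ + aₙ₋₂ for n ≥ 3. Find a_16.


Computing iteratively: 7, 5, 12, 17, 29, 46, 75, 121, 196, 317, 513, 830, ...
a_16 = 5689

a_16 = 5689


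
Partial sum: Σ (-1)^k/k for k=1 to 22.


S = -1 + 1/2 - 1/3 + 1/4 - 1/5 + 1/6 - 1/7 + 1/8 ± ...
= -0.6709
(Full series converges to -ln(2) ≈ -0.6931)

S_22 = -0.6709


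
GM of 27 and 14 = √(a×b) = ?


GM = √(27×14) = √378 = 19.4422

GM = 19.4422


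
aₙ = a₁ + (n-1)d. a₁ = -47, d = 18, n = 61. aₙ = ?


aₙ = a₁ + (n-1)d
= -47 + (61-1)×18
= -47 + 1080
= 1033

a_61 = 1033


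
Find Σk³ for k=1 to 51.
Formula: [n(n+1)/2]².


n(n+1)/2 = 51×52/2 = 1326
Σk³ = 1326² = 1758276

Σk³ = 1758276


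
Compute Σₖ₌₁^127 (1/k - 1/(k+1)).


Telescoping: adjacent terms cancel.
= 1/1 - 1/128
= 1 - 1/128 = 127/128

Sum = 127/128


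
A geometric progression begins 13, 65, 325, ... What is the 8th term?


aₙ = a₁·r^(n-1)
= 13×5^7
= 13×78125
= 1015625

a_8 = 1015625


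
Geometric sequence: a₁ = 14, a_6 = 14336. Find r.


r^(n-1) = aₙ/a₁
r^5 = 14336/14 = 1024
r = 1024^(1/5)
= 4

r = 4


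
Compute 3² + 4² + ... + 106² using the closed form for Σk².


Σₖ₌3^106 k² = Σₖ₌₁^106 k² − Σₖ₌₁^2 k²
= 106·107·213/6 − 2·3·5/6
= 402641 − 5 = 402636

Σk² = 402636


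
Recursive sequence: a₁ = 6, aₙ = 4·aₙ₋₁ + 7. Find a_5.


Computing step by step:
a_1 = 6
a_2 = 31
a_3 = 131
a_4 = 531
a_5 = 2131


a_5 = 2131


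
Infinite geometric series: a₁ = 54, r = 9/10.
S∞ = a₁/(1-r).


S∞ = a₁/(1-r) = 54/(1 - 9/10)
= 54/(1/10)
= 540

S∞ = 540


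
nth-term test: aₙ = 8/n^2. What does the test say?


lim(n→∞) 8/n^2 = 0
lim aₙ = 0 → nth-term test is INCONCLUSIVE
(Need other tests; this is actually a convergent p-series with p=2 > 1)

Inconclusive (lim aₙ = 0; need another test)


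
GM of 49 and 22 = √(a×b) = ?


GM = √(49×22) = √1078 = 32.8329

GM = 32.8329


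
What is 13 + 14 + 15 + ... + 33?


Σₖ₌13^33 k = Σₖ₌₁^33 k − Σₖ₌₁^12 k
= 33·34/2 − 12·13/2
= 561 − 78 = 483

Σk = 483


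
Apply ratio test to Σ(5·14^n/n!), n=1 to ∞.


aₙ = 5·14^n/n!
a_{n+1}/aₙ = 14^(n+1)/(n+1)! × n!/14^n  (constant 5 cancels)
= 14/(n+1)
L = lim(n→∞) 14/(n+1) = 0
L < 1 → series CONVERGES

Converges (ratio test: L = 0 < 1)


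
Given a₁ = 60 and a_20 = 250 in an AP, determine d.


d = (aₙ - a₁)/(n-1)
= (250 - 60)/(20-1)
= 190/19 = 10

d = 10


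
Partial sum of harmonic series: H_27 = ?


H_27 = 1/1 + 1/2 + 1/3 + ... + 1/27
= 312536252003/80313433200
≈ 3.8915

H_27 = 312536252003/80313433200 ≈ 3.8915


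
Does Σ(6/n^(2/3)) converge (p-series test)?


p-series test: Σ c/n^p converges if p > 1, diverges if p ≤ 1 (constant c > 0 doesn't affect convergence).
p = 2/3
2/3 ≤ 1 → DIVERGES

Diverges (p = 2/3 ≤ 1)


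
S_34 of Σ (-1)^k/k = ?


S = -1 + 1/2 - 1/3 + 1/4 - 1/5 + 1/6 - 1/7 + 1/8 ± ...
= -0.6787
(Full series converges to -ln(2) ≈ -0.6931)

S_34 = -0.6787


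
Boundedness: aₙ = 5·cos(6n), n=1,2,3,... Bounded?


For all n, -1 ≤ cos(6n) ≤ 1, so -5 ≤ 5·cos(6n) ≤ 5
Lower bound: -5, Upper bound: 5
The sequence IS bounded

Bounded (-5 ≤ aₙ ≤ 5)


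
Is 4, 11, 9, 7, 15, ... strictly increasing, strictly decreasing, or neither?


Differences: 7, -2, -2, 8
Difference at position 1 is +7 (> 0) but position 2 is -2 (< 0) — sequence both rises and falls
→ NOT monotonic

Not monotonic


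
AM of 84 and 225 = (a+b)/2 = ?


AM = (84 + 225)/2 = 309/2 = 154.5

AM = 154.5


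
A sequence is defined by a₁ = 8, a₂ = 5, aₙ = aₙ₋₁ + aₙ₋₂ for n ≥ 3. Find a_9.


Computing iteratively: 8, 5, 13, 18, 31, 49, 80, 129, 209
a_9 = 209

a_9 = 209


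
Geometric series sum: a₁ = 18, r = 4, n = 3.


Sₙ = 18×(4^3 - 1)/(4 - 1)
= 18×(64 - 1)/3
= 18×63/3
= 378

S_3 = 378


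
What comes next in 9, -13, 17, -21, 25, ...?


Pattern: alternating sign, magnitude arithmetic (d=4)
Terms: 9, -13, 17, -21, 25
Next term = -29

Next term = -29


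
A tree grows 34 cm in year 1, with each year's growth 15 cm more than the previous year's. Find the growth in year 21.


aₙ = a₁ + (n-1)d
= 34 + (21-1)×15
= 34 + 300
= 334

a_21 = 334


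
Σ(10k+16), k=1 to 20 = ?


Σ(10k+16) = 10·Σk + 16·n
= 10·210 + 16·20
= 2100 + 320 = 2420

Σ = 2420


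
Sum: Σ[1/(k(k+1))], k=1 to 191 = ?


1/(k(k+1)) = 1/k - 1/(k+1) (partial fractions)
Telescoping: Σ = 1 - 1/192 = 191/192

Sum = 191/192


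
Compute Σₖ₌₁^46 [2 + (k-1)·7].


aₙ = 2 + (46-1)×7 = 317
Sₙ = n(a₁+aₙ)/2 = 46×(2+317)/2
= 46×319/2 = 7337

S_46 = 7337


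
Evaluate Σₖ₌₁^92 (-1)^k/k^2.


S = -1 + 1/4 - 1/9 + 1/16 - 1/25 + 1/36 - 1/49 + 1/64 ± ...
= -0.8224
(Full series converges to -π²/12 ≈ -0.8225)

S_92 = -0.8224


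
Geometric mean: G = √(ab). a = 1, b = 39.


GM = √(1×39) = √39 = 6.245

GM = 6.245


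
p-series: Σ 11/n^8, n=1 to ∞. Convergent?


p-series test: Σ c/n^p converges if p > 1, diverges if p ≤ 1 (constant c > 0 doesn't affect convergence).
p = 8
8 > 1 → CONVERGES

Converges (p = 8 > 1)


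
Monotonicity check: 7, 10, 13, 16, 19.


Differences: 3, 3, 3, 3
All differences > 0 → strictly INCREASING

Monotonically increasing


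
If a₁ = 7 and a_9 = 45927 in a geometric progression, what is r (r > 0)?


r^(n-1) = aₙ/a₁
r^8 = 45927/7 = 6561
r = 6561^(1/8)
= ±3; taking r > 0 gives r = 3

r = 3


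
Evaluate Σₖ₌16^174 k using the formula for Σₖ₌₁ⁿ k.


Σₖ₌16^174 k = Σₖ₌₁^174 k − Σₖ₌₁^15 k
= 174·175/2 − 15·16/2
= 15225 − 120 = 15105

Σk = 15105


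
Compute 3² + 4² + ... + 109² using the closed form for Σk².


Σₖ₌3^109 k² = Σₖ₌₁^109 k² − Σₖ₌₁^2 k²
= 109·110·219/6 − 2·3·5/6
= 437635 − 5 = 437630

Σk² = 437630


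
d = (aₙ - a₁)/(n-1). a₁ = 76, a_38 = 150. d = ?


d = (aₙ - a₁)/(n-1)
= (150 - 76)/(38-1)
= 74/37 = 2

d = 2


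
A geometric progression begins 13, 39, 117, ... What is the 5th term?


aₙ = a₁·r^(n-1)
= 13×3^4
= 13×81
= 1053

a_5 = 1053


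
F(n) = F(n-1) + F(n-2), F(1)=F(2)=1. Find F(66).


Fibonacci sequence: 1, 1, 2, 3, 5, 8, 13, 21, 34, 55, 89, ...
F(66) = 27777890035288

F(66) = 27777890035288


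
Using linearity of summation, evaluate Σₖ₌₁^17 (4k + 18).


Σ(4k+18) = 4·Σk + 18·n
= 4·153 + 18·17
= 612 + 306 = 918

Σ = 918


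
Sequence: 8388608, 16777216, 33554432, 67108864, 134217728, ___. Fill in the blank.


Pattern: powers of 2: 2ⁿ
Terms: 8388608, 16777216, 33554432, 67108864, 134217728
Next term = 268435456

Next term = 268435456


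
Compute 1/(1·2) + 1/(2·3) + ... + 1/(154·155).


1/(k(k+1)) = 1/k - 1/(k+1) (partial fractions)
Telescoping: Σ = 1 - 1/155 = 154/155

Sum = 154/155


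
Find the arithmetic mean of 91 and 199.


AM = (91 + 199)/2 = 290/2 = 145

AM = 145


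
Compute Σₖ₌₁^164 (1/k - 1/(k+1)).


Telescoping: adjacent terms cancel.
= 1/1 - 1/165
= 1 - 1/165 = 164/165

Sum = 164/165


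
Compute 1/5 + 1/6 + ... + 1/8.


Σₖ₌5^8 1/k = 1/5 + 1/6 + 1/7 + 1/8
= 533/840
≈ 0.6345

Sum = 533/840 ≈ 0.6345


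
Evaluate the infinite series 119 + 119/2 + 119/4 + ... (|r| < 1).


S∞ = a₁/(1-r) = 119/(1 - 1/2)
= 119/(1/2)
= 238

S∞ = 238


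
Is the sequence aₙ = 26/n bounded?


a₁ = 26, a₂ = 26/2, a₃ = 26/3, ...
0 < aₙ ≤ 26 for all n ≥ 1
Lower bound: 0, Upper bound: 26
The sequence IS bounded

Bounded (0 < aₙ ≤ 26)


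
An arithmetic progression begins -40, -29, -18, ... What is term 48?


aₙ = a₁ + (n-1)d
= -40 + (48-1)×11
= -40 + 517
= 477

a_48 = 477


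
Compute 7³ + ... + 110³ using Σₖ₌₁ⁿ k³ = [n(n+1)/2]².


Σₖ₌7^110 k³ = [110·111/2]² − [6·7/2]²
= 37271025 − 441 = 37270584

Σk³ = 37270584


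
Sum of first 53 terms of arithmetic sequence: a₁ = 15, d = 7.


aₙ = 15 + (53-1)×7 = 379
Sₙ = n(a₁+aₙ)/2 = 53×(15+379)/2
= 53×394/2 = 10441

S_53 = 10441


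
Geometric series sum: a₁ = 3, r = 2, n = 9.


Sₙ = 3×(2^9 - 1)/(2 - 1)
= 3×(512 - 1)/1
= 3×511/1
= 1533

S_9 = 1533


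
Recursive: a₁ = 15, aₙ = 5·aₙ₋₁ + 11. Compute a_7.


Computing step by step:
a_1 = 15
a_2 = 86
a_3 = 441
a_4 = 2216
a_5 = 11091
a_6 = 55466
a_7 = 277341


a_7 = 277341


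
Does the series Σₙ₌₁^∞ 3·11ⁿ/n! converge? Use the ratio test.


aₙ = 3·11^n/n!
a_{n+1}/aₙ = 11^(n+1)/(n+1)! × n!/11^n  (constant 3 cancels)
= 11/(n+1)
L = lim(n→∞) 11/(n+1) = 0
L < 1 → series CONVERGES

Converges (ratio test: L = 0 < 1)


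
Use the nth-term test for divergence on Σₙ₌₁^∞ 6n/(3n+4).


lim(n→∞) 6n/(3n+4) = 6/3 = 2  (divide numerator and denominator by n)
lim aₙ = 2 ≠ 0 → series DIVERGES

Diverges (lim aₙ = 2 ≠ 0)


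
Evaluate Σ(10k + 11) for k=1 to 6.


Σ(10k+11) = 10·Σk + 11·n
= 10·21 + 11·6
= 210 + 66 = 276

Σ = 276


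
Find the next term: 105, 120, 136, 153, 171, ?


Pattern: triangular numbers: n(n+1)/2
Terms: 105, 120, 136, 153, 171
Next term = 190

Next term = 190


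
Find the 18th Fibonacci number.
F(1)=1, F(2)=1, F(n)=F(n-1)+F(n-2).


Fibonacci sequence: 1, 1, 2, 3, 5, 8, 13, 21, 34, 55, 89, ...
F(18) = 2584

F(18) = 2584


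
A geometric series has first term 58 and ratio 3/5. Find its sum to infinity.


S∞ = a₁/(1-r) = 58/(1 - 3/5)
= 58/(2/5)
= 145

S∞ = 145


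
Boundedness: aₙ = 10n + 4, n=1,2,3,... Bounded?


aₙ = 10n + 4 → as n→∞, aₙ→∞
No finite upper bound exists
The sequence is UNBOUNDED

Unbounded (aₙ → ∞ as n → ∞)


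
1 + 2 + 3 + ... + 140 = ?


n(n+1)/2 = 140×141/2 = 19740/2 = 9870

Σk = 9870


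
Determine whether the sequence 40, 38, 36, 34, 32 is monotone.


Differences: -2, -2, -2, -2
All differences < 0 → strictly DECREASING

Monotonically decreasing


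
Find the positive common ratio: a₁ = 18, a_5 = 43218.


r^(n-1) = aₙ/a₁
r^4 = 43218/18 = 2401
r = 2401^(1/4)
= ±7; taking r > 0 gives r = 7

r = 7


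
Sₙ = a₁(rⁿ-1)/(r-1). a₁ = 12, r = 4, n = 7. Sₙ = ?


Sₙ = 12×(4^7 - 1)/(4 - 1)
= 12×(16384 - 1)/3
= 12×16383/3
= 65532

S_7 = 65532


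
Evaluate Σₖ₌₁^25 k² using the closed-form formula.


n = 25
n(n+1)(2n+1)/6 = 25×26×51/6
= 33150/6 = 5525

Σk² = 5525


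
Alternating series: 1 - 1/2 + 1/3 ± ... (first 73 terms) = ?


S = 1 - 1/2 + 1/3 - 1/4 + 1/5 - 1/6 + 1/7 - 1/8 ± ...
= 0.6999
(Full series converges to +ln(2) ≈ +0.6931)

S_73 = 0.6999


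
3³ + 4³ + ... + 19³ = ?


Σₖ₌3^19 k³ = [19·20/2]² − [2·3/2]²
= 36100 − 9 = 36091

Σk³ = 36091


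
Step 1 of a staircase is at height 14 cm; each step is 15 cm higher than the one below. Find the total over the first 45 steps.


aₙ = 14 + (45-1)×15 = 674
Sₙ = n(a₁+aₙ)/2 = 45×(14+674)/2
= 45×688/2 = 15480

S_45 = 15480


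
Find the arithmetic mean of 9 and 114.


AM = (9 + 114)/2 = 123/2 = 61.5

AM = 61.5
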